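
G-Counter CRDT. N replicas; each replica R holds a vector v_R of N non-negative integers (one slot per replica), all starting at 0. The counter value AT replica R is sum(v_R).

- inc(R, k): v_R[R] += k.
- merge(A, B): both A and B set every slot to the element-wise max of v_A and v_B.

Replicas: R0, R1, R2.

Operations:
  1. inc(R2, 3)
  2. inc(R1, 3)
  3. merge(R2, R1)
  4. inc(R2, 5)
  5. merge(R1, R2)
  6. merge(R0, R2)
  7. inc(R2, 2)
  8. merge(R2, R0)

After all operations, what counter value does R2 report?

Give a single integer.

Op 1: inc R2 by 3 -> R2=(0,0,3) value=3
Op 2: inc R1 by 3 -> R1=(0,3,0) value=3
Op 3: merge R2<->R1 -> R2=(0,3,3) R1=(0,3,3)
Op 4: inc R2 by 5 -> R2=(0,3,8) value=11
Op 5: merge R1<->R2 -> R1=(0,3,8) R2=(0,3,8)
Op 6: merge R0<->R2 -> R0=(0,3,8) R2=(0,3,8)
Op 7: inc R2 by 2 -> R2=(0,3,10) value=13
Op 8: merge R2<->R0 -> R2=(0,3,10) R0=(0,3,10)

Answer: 13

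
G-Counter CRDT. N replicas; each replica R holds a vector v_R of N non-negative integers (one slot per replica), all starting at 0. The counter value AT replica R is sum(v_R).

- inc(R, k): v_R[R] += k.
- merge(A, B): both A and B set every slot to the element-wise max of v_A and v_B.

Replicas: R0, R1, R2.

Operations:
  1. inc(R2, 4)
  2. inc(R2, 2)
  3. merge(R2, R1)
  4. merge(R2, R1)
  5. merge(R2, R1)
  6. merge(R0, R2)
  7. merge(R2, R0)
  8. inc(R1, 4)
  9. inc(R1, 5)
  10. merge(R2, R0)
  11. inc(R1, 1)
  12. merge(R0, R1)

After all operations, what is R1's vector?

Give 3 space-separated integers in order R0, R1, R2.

Op 1: inc R2 by 4 -> R2=(0,0,4) value=4
Op 2: inc R2 by 2 -> R2=(0,0,6) value=6
Op 3: merge R2<->R1 -> R2=(0,0,6) R1=(0,0,6)
Op 4: merge R2<->R1 -> R2=(0,0,6) R1=(0,0,6)
Op 5: merge R2<->R1 -> R2=(0,0,6) R1=(0,0,6)
Op 6: merge R0<->R2 -> R0=(0,0,6) R2=(0,0,6)
Op 7: merge R2<->R0 -> R2=(0,0,6) R0=(0,0,6)
Op 8: inc R1 by 4 -> R1=(0,4,6) value=10
Op 9: inc R1 by 5 -> R1=(0,9,6) value=15
Op 10: merge R2<->R0 -> R2=(0,0,6) R0=(0,0,6)
Op 11: inc R1 by 1 -> R1=(0,10,6) value=16
Op 12: merge R0<->R1 -> R0=(0,10,6) R1=(0,10,6)

Answer: 0 10 6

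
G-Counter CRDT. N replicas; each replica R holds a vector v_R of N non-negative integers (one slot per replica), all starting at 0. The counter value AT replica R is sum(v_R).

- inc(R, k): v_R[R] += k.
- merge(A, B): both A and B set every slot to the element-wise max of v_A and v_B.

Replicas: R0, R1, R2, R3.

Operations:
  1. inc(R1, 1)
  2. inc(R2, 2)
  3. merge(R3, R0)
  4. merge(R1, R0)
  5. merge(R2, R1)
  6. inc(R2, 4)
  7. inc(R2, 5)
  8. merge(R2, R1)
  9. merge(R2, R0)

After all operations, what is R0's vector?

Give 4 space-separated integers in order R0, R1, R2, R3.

Answer: 0 1 11 0

Derivation:
Op 1: inc R1 by 1 -> R1=(0,1,0,0) value=1
Op 2: inc R2 by 2 -> R2=(0,0,2,0) value=2
Op 3: merge R3<->R0 -> R3=(0,0,0,0) R0=(0,0,0,0)
Op 4: merge R1<->R0 -> R1=(0,1,0,0) R0=(0,1,0,0)
Op 5: merge R2<->R1 -> R2=(0,1,2,0) R1=(0,1,2,0)
Op 6: inc R2 by 4 -> R2=(0,1,6,0) value=7
Op 7: inc R2 by 5 -> R2=(0,1,11,0) value=12
Op 8: merge R2<->R1 -> R2=(0,1,11,0) R1=(0,1,11,0)
Op 9: merge R2<->R0 -> R2=(0,1,11,0) R0=(0,1,11,0)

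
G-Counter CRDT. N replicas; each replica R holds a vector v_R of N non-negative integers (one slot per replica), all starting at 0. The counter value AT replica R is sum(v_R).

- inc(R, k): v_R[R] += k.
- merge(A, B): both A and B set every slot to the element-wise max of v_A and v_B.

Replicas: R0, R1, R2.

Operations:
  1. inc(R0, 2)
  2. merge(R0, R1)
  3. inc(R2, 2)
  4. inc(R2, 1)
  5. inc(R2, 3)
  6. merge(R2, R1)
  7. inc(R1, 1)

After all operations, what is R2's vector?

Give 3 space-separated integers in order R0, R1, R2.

Op 1: inc R0 by 2 -> R0=(2,0,0) value=2
Op 2: merge R0<->R1 -> R0=(2,0,0) R1=(2,0,0)
Op 3: inc R2 by 2 -> R2=(0,0,2) value=2
Op 4: inc R2 by 1 -> R2=(0,0,3) value=3
Op 5: inc R2 by 3 -> R2=(0,0,6) value=6
Op 6: merge R2<->R1 -> R2=(2,0,6) R1=(2,0,6)
Op 7: inc R1 by 1 -> R1=(2,1,6) value=9

Answer: 2 0 6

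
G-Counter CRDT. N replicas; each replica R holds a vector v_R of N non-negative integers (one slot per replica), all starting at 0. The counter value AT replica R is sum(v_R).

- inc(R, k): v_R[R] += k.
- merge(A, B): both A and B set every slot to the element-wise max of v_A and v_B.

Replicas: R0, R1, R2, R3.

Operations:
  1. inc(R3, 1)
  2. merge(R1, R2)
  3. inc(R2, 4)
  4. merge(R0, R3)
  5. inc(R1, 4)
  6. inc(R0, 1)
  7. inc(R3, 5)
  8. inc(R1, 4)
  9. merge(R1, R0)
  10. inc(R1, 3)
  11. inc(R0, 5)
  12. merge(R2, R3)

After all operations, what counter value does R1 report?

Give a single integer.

Answer: 13

Derivation:
Op 1: inc R3 by 1 -> R3=(0,0,0,1) value=1
Op 2: merge R1<->R2 -> R1=(0,0,0,0) R2=(0,0,0,0)
Op 3: inc R2 by 4 -> R2=(0,0,4,0) value=4
Op 4: merge R0<->R3 -> R0=(0,0,0,1) R3=(0,0,0,1)
Op 5: inc R1 by 4 -> R1=(0,4,0,0) value=4
Op 6: inc R0 by 1 -> R0=(1,0,0,1) value=2
Op 7: inc R3 by 5 -> R3=(0,0,0,6) value=6
Op 8: inc R1 by 4 -> R1=(0,8,0,0) value=8
Op 9: merge R1<->R0 -> R1=(1,8,0,1) R0=(1,8,0,1)
Op 10: inc R1 by 3 -> R1=(1,11,0,1) value=13
Op 11: inc R0 by 5 -> R0=(6,8,0,1) value=15
Op 12: merge R2<->R3 -> R2=(0,0,4,6) R3=(0,0,4,6)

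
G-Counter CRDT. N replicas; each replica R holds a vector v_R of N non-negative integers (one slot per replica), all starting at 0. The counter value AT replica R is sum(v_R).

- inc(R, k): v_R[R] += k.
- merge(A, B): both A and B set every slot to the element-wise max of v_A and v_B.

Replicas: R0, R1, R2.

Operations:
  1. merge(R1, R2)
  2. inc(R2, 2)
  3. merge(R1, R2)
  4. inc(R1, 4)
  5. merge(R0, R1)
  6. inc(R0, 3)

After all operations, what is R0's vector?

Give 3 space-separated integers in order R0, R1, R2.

Answer: 3 4 2

Derivation:
Op 1: merge R1<->R2 -> R1=(0,0,0) R2=(0,0,0)
Op 2: inc R2 by 2 -> R2=(0,0,2) value=2
Op 3: merge R1<->R2 -> R1=(0,0,2) R2=(0,0,2)
Op 4: inc R1 by 4 -> R1=(0,4,2) value=6
Op 5: merge R0<->R1 -> R0=(0,4,2) R1=(0,4,2)
Op 6: inc R0 by 3 -> R0=(3,4,2) value=9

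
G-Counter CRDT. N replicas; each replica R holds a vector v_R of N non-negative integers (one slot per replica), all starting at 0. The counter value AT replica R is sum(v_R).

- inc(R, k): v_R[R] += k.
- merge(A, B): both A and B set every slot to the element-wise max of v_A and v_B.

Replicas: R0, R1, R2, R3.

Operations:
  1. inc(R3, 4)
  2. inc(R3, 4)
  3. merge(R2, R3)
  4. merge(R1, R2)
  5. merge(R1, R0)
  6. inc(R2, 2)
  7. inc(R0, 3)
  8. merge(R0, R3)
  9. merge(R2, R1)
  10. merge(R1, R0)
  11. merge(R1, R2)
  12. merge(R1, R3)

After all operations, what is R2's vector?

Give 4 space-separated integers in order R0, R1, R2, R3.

Op 1: inc R3 by 4 -> R3=(0,0,0,4) value=4
Op 2: inc R3 by 4 -> R3=(0,0,0,8) value=8
Op 3: merge R2<->R3 -> R2=(0,0,0,8) R3=(0,0,0,8)
Op 4: merge R1<->R2 -> R1=(0,0,0,8) R2=(0,0,0,8)
Op 5: merge R1<->R0 -> R1=(0,0,0,8) R0=(0,0,0,8)
Op 6: inc R2 by 2 -> R2=(0,0,2,8) value=10
Op 7: inc R0 by 3 -> R0=(3,0,0,8) value=11
Op 8: merge R0<->R3 -> R0=(3,0,0,8) R3=(3,0,0,8)
Op 9: merge R2<->R1 -> R2=(0,0,2,8) R1=(0,0,2,8)
Op 10: merge R1<->R0 -> R1=(3,0,2,8) R0=(3,0,2,8)
Op 11: merge R1<->R2 -> R1=(3,0,2,8) R2=(3,0,2,8)
Op 12: merge R1<->R3 -> R1=(3,0,2,8) R3=(3,0,2,8)

Answer: 3 0 2 8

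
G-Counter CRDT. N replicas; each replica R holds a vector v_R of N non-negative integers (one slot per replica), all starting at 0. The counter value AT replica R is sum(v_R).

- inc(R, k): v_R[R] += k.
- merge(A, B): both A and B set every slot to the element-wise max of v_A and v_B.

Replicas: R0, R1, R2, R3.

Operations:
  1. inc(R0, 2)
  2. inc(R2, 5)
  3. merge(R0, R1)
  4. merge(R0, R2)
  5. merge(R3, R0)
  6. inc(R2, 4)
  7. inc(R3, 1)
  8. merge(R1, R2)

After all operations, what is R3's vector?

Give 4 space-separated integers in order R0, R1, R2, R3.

Answer: 2 0 5 1

Derivation:
Op 1: inc R0 by 2 -> R0=(2,0,0,0) value=2
Op 2: inc R2 by 5 -> R2=(0,0,5,0) value=5
Op 3: merge R0<->R1 -> R0=(2,0,0,0) R1=(2,0,0,0)
Op 4: merge R0<->R2 -> R0=(2,0,5,0) R2=(2,0,5,0)
Op 5: merge R3<->R0 -> R3=(2,0,5,0) R0=(2,0,5,0)
Op 6: inc R2 by 4 -> R2=(2,0,9,0) value=11
Op 7: inc R3 by 1 -> R3=(2,0,5,1) value=8
Op 8: merge R1<->R2 -> R1=(2,0,9,0) R2=(2,0,9,0)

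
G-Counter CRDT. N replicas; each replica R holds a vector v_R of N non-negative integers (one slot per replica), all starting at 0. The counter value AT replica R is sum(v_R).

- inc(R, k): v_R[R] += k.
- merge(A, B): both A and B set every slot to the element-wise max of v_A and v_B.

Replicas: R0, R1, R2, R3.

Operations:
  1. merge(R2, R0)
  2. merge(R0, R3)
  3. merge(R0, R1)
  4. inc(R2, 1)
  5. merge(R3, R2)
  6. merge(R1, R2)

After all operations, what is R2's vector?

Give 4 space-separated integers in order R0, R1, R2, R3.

Answer: 0 0 1 0

Derivation:
Op 1: merge R2<->R0 -> R2=(0,0,0,0) R0=(0,0,0,0)
Op 2: merge R0<->R3 -> R0=(0,0,0,0) R3=(0,0,0,0)
Op 3: merge R0<->R1 -> R0=(0,0,0,0) R1=(0,0,0,0)
Op 4: inc R2 by 1 -> R2=(0,0,1,0) value=1
Op 5: merge R3<->R2 -> R3=(0,0,1,0) R2=(0,0,1,0)
Op 6: merge R1<->R2 -> R1=(0,0,1,0) R2=(0,0,1,0)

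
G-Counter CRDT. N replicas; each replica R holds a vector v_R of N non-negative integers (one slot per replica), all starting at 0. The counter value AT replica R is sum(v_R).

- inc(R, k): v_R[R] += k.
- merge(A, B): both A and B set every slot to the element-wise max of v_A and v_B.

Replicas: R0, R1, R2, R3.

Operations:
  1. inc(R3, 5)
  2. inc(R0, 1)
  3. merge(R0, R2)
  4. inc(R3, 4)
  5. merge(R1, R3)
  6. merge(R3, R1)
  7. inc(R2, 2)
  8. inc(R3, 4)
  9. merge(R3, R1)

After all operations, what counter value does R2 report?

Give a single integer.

Op 1: inc R3 by 5 -> R3=(0,0,0,5) value=5
Op 2: inc R0 by 1 -> R0=(1,0,0,0) value=1
Op 3: merge R0<->R2 -> R0=(1,0,0,0) R2=(1,0,0,0)
Op 4: inc R3 by 4 -> R3=(0,0,0,9) value=9
Op 5: merge R1<->R3 -> R1=(0,0,0,9) R3=(0,0,0,9)
Op 6: merge R3<->R1 -> R3=(0,0,0,9) R1=(0,0,0,9)
Op 7: inc R2 by 2 -> R2=(1,0,2,0) value=3
Op 8: inc R3 by 4 -> R3=(0,0,0,13) value=13
Op 9: merge R3<->R1 -> R3=(0,0,0,13) R1=(0,0,0,13)

Answer: 3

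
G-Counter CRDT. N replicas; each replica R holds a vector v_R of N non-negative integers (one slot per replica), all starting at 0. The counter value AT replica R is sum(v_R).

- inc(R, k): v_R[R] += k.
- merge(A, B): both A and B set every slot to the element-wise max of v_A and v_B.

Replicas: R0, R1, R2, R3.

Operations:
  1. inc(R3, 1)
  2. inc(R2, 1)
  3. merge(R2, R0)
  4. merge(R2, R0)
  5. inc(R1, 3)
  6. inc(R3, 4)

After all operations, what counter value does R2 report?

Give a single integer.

Answer: 1

Derivation:
Op 1: inc R3 by 1 -> R3=(0,0,0,1) value=1
Op 2: inc R2 by 1 -> R2=(0,0,1,0) value=1
Op 3: merge R2<->R0 -> R2=(0,0,1,0) R0=(0,0,1,0)
Op 4: merge R2<->R0 -> R2=(0,0,1,0) R0=(0,0,1,0)
Op 5: inc R1 by 3 -> R1=(0,3,0,0) value=3
Op 6: inc R3 by 4 -> R3=(0,0,0,5) value=5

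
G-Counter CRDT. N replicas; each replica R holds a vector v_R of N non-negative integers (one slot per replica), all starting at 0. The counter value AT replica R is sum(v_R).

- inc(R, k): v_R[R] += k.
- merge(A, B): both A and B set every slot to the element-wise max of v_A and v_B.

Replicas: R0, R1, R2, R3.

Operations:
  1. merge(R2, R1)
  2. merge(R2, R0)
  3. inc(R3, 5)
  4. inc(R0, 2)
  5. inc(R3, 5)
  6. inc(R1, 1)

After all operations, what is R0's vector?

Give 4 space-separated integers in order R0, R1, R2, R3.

Op 1: merge R2<->R1 -> R2=(0,0,0,0) R1=(0,0,0,0)
Op 2: merge R2<->R0 -> R2=(0,0,0,0) R0=(0,0,0,0)
Op 3: inc R3 by 5 -> R3=(0,0,0,5) value=5
Op 4: inc R0 by 2 -> R0=(2,0,0,0) value=2
Op 5: inc R3 by 5 -> R3=(0,0,0,10) value=10
Op 6: inc R1 by 1 -> R1=(0,1,0,0) value=1

Answer: 2 0 0 0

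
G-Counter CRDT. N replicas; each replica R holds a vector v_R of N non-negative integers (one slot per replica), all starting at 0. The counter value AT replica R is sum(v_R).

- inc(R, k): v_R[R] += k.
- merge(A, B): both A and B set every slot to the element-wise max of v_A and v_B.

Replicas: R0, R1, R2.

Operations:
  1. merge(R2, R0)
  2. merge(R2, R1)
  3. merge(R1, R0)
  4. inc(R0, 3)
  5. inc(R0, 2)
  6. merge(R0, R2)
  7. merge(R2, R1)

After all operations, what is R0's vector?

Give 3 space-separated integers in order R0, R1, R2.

Op 1: merge R2<->R0 -> R2=(0,0,0) R0=(0,0,0)
Op 2: merge R2<->R1 -> R2=(0,0,0) R1=(0,0,0)
Op 3: merge R1<->R0 -> R1=(0,0,0) R0=(0,0,0)
Op 4: inc R0 by 3 -> R0=(3,0,0) value=3
Op 5: inc R0 by 2 -> R0=(5,0,0) value=5
Op 6: merge R0<->R2 -> R0=(5,0,0) R2=(5,0,0)
Op 7: merge R2<->R1 -> R2=(5,0,0) R1=(5,0,0)

Answer: 5 0 0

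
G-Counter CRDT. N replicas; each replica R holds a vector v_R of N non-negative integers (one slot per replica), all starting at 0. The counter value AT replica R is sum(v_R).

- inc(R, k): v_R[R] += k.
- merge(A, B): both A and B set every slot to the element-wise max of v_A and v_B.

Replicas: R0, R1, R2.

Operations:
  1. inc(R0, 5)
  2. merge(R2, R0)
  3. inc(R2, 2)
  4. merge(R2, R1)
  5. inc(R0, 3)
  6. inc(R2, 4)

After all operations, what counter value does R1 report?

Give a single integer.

Answer: 7

Derivation:
Op 1: inc R0 by 5 -> R0=(5,0,0) value=5
Op 2: merge R2<->R0 -> R2=(5,0,0) R0=(5,0,0)
Op 3: inc R2 by 2 -> R2=(5,0,2) value=7
Op 4: merge R2<->R1 -> R2=(5,0,2) R1=(5,0,2)
Op 5: inc R0 by 3 -> R0=(8,0,0) value=8
Op 6: inc R2 by 4 -> R2=(5,0,6) value=11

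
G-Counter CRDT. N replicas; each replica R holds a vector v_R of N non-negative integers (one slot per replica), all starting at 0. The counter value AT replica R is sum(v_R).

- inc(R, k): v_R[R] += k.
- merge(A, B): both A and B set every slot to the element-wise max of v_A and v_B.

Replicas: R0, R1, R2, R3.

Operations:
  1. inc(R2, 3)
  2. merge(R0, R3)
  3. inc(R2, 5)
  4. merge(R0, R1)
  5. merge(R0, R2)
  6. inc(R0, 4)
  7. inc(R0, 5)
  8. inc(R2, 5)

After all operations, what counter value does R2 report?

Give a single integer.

Answer: 13

Derivation:
Op 1: inc R2 by 3 -> R2=(0,0,3,0) value=3
Op 2: merge R0<->R3 -> R0=(0,0,0,0) R3=(0,0,0,0)
Op 3: inc R2 by 5 -> R2=(0,0,8,0) value=8
Op 4: merge R0<->R1 -> R0=(0,0,0,0) R1=(0,0,0,0)
Op 5: merge R0<->R2 -> R0=(0,0,8,0) R2=(0,0,8,0)
Op 6: inc R0 by 4 -> R0=(4,0,8,0) value=12
Op 7: inc R0 by 5 -> R0=(9,0,8,0) value=17
Op 8: inc R2 by 5 -> R2=(0,0,13,0) value=13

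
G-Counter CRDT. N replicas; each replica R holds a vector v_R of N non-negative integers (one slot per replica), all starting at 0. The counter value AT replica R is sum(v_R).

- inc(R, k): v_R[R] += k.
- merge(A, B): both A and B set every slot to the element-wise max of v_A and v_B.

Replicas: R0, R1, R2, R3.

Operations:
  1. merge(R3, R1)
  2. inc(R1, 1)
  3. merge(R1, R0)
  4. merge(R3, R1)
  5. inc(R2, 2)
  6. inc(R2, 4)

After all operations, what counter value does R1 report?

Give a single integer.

Answer: 1

Derivation:
Op 1: merge R3<->R1 -> R3=(0,0,0,0) R1=(0,0,0,0)
Op 2: inc R1 by 1 -> R1=(0,1,0,0) value=1
Op 3: merge R1<->R0 -> R1=(0,1,0,0) R0=(0,1,0,0)
Op 4: merge R3<->R1 -> R3=(0,1,0,0) R1=(0,1,0,0)
Op 5: inc R2 by 2 -> R2=(0,0,2,0) value=2
Op 6: inc R2 by 4 -> R2=(0,0,6,0) value=6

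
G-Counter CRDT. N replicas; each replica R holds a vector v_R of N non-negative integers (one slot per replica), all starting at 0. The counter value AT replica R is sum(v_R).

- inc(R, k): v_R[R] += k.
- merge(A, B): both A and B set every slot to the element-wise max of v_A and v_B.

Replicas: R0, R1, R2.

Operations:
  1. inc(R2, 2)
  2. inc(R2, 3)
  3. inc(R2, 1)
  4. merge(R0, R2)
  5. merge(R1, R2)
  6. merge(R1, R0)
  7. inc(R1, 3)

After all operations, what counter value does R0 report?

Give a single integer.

Answer: 6

Derivation:
Op 1: inc R2 by 2 -> R2=(0,0,2) value=2
Op 2: inc R2 by 3 -> R2=(0,0,5) value=5
Op 3: inc R2 by 1 -> R2=(0,0,6) value=6
Op 4: merge R0<->R2 -> R0=(0,0,6) R2=(0,0,6)
Op 5: merge R1<->R2 -> R1=(0,0,6) R2=(0,0,6)
Op 6: merge R1<->R0 -> R1=(0,0,6) R0=(0,0,6)
Op 7: inc R1 by 3 -> R1=(0,3,6) value=9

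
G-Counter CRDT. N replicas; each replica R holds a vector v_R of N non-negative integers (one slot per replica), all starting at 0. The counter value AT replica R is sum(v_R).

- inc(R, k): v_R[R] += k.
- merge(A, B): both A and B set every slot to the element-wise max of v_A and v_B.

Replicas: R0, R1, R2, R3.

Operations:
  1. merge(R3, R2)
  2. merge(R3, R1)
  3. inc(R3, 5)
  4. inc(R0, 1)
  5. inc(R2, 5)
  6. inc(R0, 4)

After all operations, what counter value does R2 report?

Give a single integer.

Answer: 5

Derivation:
Op 1: merge R3<->R2 -> R3=(0,0,0,0) R2=(0,0,0,0)
Op 2: merge R3<->R1 -> R3=(0,0,0,0) R1=(0,0,0,0)
Op 3: inc R3 by 5 -> R3=(0,0,0,5) value=5
Op 4: inc R0 by 1 -> R0=(1,0,0,0) value=1
Op 5: inc R2 by 5 -> R2=(0,0,5,0) value=5
Op 6: inc R0 by 4 -> R0=(5,0,0,0) value=5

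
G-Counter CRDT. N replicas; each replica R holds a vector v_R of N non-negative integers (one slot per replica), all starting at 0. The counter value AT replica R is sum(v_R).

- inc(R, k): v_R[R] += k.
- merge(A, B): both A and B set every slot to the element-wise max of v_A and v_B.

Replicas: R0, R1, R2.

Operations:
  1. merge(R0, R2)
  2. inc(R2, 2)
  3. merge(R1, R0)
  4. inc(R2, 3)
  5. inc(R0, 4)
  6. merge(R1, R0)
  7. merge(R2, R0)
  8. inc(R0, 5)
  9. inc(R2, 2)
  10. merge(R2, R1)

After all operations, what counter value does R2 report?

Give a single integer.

Answer: 11

Derivation:
Op 1: merge R0<->R2 -> R0=(0,0,0) R2=(0,0,0)
Op 2: inc R2 by 2 -> R2=(0,0,2) value=2
Op 3: merge R1<->R0 -> R1=(0,0,0) R0=(0,0,0)
Op 4: inc R2 by 3 -> R2=(0,0,5) value=5
Op 5: inc R0 by 4 -> R0=(4,0,0) value=4
Op 6: merge R1<->R0 -> R1=(4,0,0) R0=(4,0,0)
Op 7: merge R2<->R0 -> R2=(4,0,5) R0=(4,0,5)
Op 8: inc R0 by 5 -> R0=(9,0,5) value=14
Op 9: inc R2 by 2 -> R2=(4,0,7) value=11
Op 10: merge R2<->R1 -> R2=(4,0,7) R1=(4,0,7)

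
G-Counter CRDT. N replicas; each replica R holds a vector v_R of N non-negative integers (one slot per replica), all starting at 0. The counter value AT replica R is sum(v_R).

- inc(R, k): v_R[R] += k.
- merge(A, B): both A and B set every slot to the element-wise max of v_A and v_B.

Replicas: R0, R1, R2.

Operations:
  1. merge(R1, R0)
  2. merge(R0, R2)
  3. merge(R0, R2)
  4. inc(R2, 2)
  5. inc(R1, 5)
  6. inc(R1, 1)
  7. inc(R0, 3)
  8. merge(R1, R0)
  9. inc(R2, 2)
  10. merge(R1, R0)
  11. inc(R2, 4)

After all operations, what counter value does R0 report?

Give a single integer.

Op 1: merge R1<->R0 -> R1=(0,0,0) R0=(0,0,0)
Op 2: merge R0<->R2 -> R0=(0,0,0) R2=(0,0,0)
Op 3: merge R0<->R2 -> R0=(0,0,0) R2=(0,0,0)
Op 4: inc R2 by 2 -> R2=(0,0,2) value=2
Op 5: inc R1 by 5 -> R1=(0,5,0) value=5
Op 6: inc R1 by 1 -> R1=(0,6,0) value=6
Op 7: inc R0 by 3 -> R0=(3,0,0) value=3
Op 8: merge R1<->R0 -> R1=(3,6,0) R0=(3,6,0)
Op 9: inc R2 by 2 -> R2=(0,0,4) value=4
Op 10: merge R1<->R0 -> R1=(3,6,0) R0=(3,6,0)
Op 11: inc R2 by 4 -> R2=(0,0,8) value=8

Answer: 9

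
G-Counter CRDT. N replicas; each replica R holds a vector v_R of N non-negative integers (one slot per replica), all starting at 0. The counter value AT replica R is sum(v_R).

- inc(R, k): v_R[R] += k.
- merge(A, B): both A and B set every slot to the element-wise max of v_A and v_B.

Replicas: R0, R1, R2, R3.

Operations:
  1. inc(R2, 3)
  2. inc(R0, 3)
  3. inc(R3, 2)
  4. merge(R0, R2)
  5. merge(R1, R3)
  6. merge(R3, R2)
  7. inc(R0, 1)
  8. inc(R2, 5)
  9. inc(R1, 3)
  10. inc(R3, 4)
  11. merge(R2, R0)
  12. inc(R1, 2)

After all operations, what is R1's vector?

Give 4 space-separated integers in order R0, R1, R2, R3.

Answer: 0 5 0 2

Derivation:
Op 1: inc R2 by 3 -> R2=(0,0,3,0) value=3
Op 2: inc R0 by 3 -> R0=(3,0,0,0) value=3
Op 3: inc R3 by 2 -> R3=(0,0,0,2) value=2
Op 4: merge R0<->R2 -> R0=(3,0,3,0) R2=(3,0,3,0)
Op 5: merge R1<->R3 -> R1=(0,0,0,2) R3=(0,0,0,2)
Op 6: merge R3<->R2 -> R3=(3,0,3,2) R2=(3,0,3,2)
Op 7: inc R0 by 1 -> R0=(4,0,3,0) value=7
Op 8: inc R2 by 5 -> R2=(3,0,8,2) value=13
Op 9: inc R1 by 3 -> R1=(0,3,0,2) value=5
Op 10: inc R3 by 4 -> R3=(3,0,3,6) value=12
Op 11: merge R2<->R0 -> R2=(4,0,8,2) R0=(4,0,8,2)
Op 12: inc R1 by 2 -> R1=(0,5,0,2) value=7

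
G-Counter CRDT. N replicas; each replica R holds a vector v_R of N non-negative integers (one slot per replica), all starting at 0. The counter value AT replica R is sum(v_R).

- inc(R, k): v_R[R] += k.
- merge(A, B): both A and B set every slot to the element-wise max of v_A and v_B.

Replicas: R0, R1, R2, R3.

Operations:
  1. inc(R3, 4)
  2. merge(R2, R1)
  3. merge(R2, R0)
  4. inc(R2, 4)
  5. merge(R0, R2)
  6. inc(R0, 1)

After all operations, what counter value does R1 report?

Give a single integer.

Answer: 0

Derivation:
Op 1: inc R3 by 4 -> R3=(0,0,0,4) value=4
Op 2: merge R2<->R1 -> R2=(0,0,0,0) R1=(0,0,0,0)
Op 3: merge R2<->R0 -> R2=(0,0,0,0) R0=(0,0,0,0)
Op 4: inc R2 by 4 -> R2=(0,0,4,0) value=4
Op 5: merge R0<->R2 -> R0=(0,0,4,0) R2=(0,0,4,0)
Op 6: inc R0 by 1 -> R0=(1,0,4,0) value=5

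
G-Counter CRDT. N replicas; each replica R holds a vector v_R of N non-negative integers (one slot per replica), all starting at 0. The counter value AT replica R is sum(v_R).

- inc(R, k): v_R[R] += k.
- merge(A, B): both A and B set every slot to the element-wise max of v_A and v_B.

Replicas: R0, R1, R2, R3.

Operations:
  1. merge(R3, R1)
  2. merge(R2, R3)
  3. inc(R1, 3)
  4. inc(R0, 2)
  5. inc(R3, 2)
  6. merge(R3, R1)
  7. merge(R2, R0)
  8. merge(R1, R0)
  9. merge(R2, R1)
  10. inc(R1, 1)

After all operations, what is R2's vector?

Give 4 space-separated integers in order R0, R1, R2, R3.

Answer: 2 3 0 2

Derivation:
Op 1: merge R3<->R1 -> R3=(0,0,0,0) R1=(0,0,0,0)
Op 2: merge R2<->R3 -> R2=(0,0,0,0) R3=(0,0,0,0)
Op 3: inc R1 by 3 -> R1=(0,3,0,0) value=3
Op 4: inc R0 by 2 -> R0=(2,0,0,0) value=2
Op 5: inc R3 by 2 -> R3=(0,0,0,2) value=2
Op 6: merge R3<->R1 -> R3=(0,3,0,2) R1=(0,3,0,2)
Op 7: merge R2<->R0 -> R2=(2,0,0,0) R0=(2,0,0,0)
Op 8: merge R1<->R0 -> R1=(2,3,0,2) R0=(2,3,0,2)
Op 9: merge R2<->R1 -> R2=(2,3,0,2) R1=(2,3,0,2)
Op 10: inc R1 by 1 -> R1=(2,4,0,2) value=8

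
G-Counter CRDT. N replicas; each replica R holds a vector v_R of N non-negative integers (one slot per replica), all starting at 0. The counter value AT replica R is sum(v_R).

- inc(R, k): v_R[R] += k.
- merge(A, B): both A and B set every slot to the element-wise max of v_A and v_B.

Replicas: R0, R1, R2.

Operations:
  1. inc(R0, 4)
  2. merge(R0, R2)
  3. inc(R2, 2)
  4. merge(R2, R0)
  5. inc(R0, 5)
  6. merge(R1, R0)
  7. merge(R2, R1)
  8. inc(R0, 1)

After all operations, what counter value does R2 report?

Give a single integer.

Op 1: inc R0 by 4 -> R0=(4,0,0) value=4
Op 2: merge R0<->R2 -> R0=(4,0,0) R2=(4,0,0)
Op 3: inc R2 by 2 -> R2=(4,0,2) value=6
Op 4: merge R2<->R0 -> R2=(4,0,2) R0=(4,0,2)
Op 5: inc R0 by 5 -> R0=(9,0,2) value=11
Op 6: merge R1<->R0 -> R1=(9,0,2) R0=(9,0,2)
Op 7: merge R2<->R1 -> R2=(9,0,2) R1=(9,0,2)
Op 8: inc R0 by 1 -> R0=(10,0,2) value=12

Answer: 11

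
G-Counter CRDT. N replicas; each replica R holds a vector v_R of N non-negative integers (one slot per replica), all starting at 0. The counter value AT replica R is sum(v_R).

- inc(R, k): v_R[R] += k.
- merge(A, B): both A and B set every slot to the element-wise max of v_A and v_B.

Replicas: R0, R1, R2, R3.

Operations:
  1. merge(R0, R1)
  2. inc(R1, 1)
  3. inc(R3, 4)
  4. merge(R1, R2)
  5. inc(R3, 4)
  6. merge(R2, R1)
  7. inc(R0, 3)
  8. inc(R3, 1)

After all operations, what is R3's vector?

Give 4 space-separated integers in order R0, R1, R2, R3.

Answer: 0 0 0 9

Derivation:
Op 1: merge R0<->R1 -> R0=(0,0,0,0) R1=(0,0,0,0)
Op 2: inc R1 by 1 -> R1=(0,1,0,0) value=1
Op 3: inc R3 by 4 -> R3=(0,0,0,4) value=4
Op 4: merge R1<->R2 -> R1=(0,1,0,0) R2=(0,1,0,0)
Op 5: inc R3 by 4 -> R3=(0,0,0,8) value=8
Op 6: merge R2<->R1 -> R2=(0,1,0,0) R1=(0,1,0,0)
Op 7: inc R0 by 3 -> R0=(3,0,0,0) value=3
Op 8: inc R3 by 1 -> R3=(0,0,0,9) value=9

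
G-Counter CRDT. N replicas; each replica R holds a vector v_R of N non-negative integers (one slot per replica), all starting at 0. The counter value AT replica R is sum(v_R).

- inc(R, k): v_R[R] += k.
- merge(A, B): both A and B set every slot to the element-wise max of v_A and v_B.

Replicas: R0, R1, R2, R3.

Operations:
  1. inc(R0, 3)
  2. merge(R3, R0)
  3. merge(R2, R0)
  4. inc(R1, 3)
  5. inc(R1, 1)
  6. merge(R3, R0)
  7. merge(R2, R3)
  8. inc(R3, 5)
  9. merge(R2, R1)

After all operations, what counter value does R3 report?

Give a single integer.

Op 1: inc R0 by 3 -> R0=(3,0,0,0) value=3
Op 2: merge R3<->R0 -> R3=(3,0,0,0) R0=(3,0,0,0)
Op 3: merge R2<->R0 -> R2=(3,0,0,0) R0=(3,0,0,0)
Op 4: inc R1 by 3 -> R1=(0,3,0,0) value=3
Op 5: inc R1 by 1 -> R1=(0,4,0,0) value=4
Op 6: merge R3<->R0 -> R3=(3,0,0,0) R0=(3,0,0,0)
Op 7: merge R2<->R3 -> R2=(3,0,0,0) R3=(3,0,0,0)
Op 8: inc R3 by 5 -> R3=(3,0,0,5) value=8
Op 9: merge R2<->R1 -> R2=(3,4,0,0) R1=(3,4,0,0)

Answer: 8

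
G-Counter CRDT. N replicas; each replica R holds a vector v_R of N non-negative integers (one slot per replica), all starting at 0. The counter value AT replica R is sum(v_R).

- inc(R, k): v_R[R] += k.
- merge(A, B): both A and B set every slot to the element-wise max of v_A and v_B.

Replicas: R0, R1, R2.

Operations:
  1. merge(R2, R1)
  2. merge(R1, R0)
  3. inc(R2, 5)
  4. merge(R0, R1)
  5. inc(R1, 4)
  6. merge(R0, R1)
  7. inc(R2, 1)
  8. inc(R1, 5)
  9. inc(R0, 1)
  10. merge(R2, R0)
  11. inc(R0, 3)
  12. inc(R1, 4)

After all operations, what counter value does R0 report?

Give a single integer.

Op 1: merge R2<->R1 -> R2=(0,0,0) R1=(0,0,0)
Op 2: merge R1<->R0 -> R1=(0,0,0) R0=(0,0,0)
Op 3: inc R2 by 5 -> R2=(0,0,5) value=5
Op 4: merge R0<->R1 -> R0=(0,0,0) R1=(0,0,0)
Op 5: inc R1 by 4 -> R1=(0,4,0) value=4
Op 6: merge R0<->R1 -> R0=(0,4,0) R1=(0,4,0)
Op 7: inc R2 by 1 -> R2=(0,0,6) value=6
Op 8: inc R1 by 5 -> R1=(0,9,0) value=9
Op 9: inc R0 by 1 -> R0=(1,4,0) value=5
Op 10: merge R2<->R0 -> R2=(1,4,6) R0=(1,4,6)
Op 11: inc R0 by 3 -> R0=(4,4,6) value=14
Op 12: inc R1 by 4 -> R1=(0,13,0) value=13

Answer: 14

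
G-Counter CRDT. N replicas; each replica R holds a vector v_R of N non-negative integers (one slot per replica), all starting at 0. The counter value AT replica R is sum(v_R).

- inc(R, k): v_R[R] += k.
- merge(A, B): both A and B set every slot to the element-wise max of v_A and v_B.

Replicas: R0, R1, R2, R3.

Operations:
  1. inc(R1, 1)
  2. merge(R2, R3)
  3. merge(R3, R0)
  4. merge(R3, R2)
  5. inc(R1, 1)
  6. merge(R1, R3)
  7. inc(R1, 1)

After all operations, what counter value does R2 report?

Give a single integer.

Answer: 0

Derivation:
Op 1: inc R1 by 1 -> R1=(0,1,0,0) value=1
Op 2: merge R2<->R3 -> R2=(0,0,0,0) R3=(0,0,0,0)
Op 3: merge R3<->R0 -> R3=(0,0,0,0) R0=(0,0,0,0)
Op 4: merge R3<->R2 -> R3=(0,0,0,0) R2=(0,0,0,0)
Op 5: inc R1 by 1 -> R1=(0,2,0,0) value=2
Op 6: merge R1<->R3 -> R1=(0,2,0,0) R3=(0,2,0,0)
Op 7: inc R1 by 1 -> R1=(0,3,0,0) value=3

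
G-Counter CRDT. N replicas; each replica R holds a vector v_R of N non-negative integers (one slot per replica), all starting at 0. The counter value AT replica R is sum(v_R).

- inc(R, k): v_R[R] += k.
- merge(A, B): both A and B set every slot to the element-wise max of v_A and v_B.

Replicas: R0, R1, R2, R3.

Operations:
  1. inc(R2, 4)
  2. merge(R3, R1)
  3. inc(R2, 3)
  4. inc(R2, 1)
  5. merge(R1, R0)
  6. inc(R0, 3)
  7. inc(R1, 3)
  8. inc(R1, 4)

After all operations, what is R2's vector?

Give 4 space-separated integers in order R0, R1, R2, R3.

Op 1: inc R2 by 4 -> R2=(0,0,4,0) value=4
Op 2: merge R3<->R1 -> R3=(0,0,0,0) R1=(0,0,0,0)
Op 3: inc R2 by 3 -> R2=(0,0,7,0) value=7
Op 4: inc R2 by 1 -> R2=(0,0,8,0) value=8
Op 5: merge R1<->R0 -> R1=(0,0,0,0) R0=(0,0,0,0)
Op 6: inc R0 by 3 -> R0=(3,0,0,0) value=3
Op 7: inc R1 by 3 -> R1=(0,3,0,0) value=3
Op 8: inc R1 by 4 -> R1=(0,7,0,0) value=7

Answer: 0 0 8 0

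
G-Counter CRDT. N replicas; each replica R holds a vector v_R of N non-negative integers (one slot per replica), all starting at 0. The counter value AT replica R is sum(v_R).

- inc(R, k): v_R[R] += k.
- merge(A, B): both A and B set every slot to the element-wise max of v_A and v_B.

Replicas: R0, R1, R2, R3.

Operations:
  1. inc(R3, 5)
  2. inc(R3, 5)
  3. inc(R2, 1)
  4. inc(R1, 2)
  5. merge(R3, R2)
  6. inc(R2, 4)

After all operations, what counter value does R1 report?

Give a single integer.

Op 1: inc R3 by 5 -> R3=(0,0,0,5) value=5
Op 2: inc R3 by 5 -> R3=(0,0,0,10) value=10
Op 3: inc R2 by 1 -> R2=(0,0,1,0) value=1
Op 4: inc R1 by 2 -> R1=(0,2,0,0) value=2
Op 5: merge R3<->R2 -> R3=(0,0,1,10) R2=(0,0,1,10)
Op 6: inc R2 by 4 -> R2=(0,0,5,10) value=15

Answer: 2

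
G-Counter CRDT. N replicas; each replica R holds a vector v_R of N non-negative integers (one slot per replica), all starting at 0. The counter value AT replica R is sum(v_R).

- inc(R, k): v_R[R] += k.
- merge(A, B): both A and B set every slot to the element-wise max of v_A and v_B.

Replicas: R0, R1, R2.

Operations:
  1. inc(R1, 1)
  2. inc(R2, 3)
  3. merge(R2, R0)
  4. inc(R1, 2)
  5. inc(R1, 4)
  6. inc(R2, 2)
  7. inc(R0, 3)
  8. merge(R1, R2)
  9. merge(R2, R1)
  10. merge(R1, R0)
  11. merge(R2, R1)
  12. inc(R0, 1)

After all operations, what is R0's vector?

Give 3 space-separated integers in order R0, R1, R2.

Op 1: inc R1 by 1 -> R1=(0,1,0) value=1
Op 2: inc R2 by 3 -> R2=(0,0,3) value=3
Op 3: merge R2<->R0 -> R2=(0,0,3) R0=(0,0,3)
Op 4: inc R1 by 2 -> R1=(0,3,0) value=3
Op 5: inc R1 by 4 -> R1=(0,7,0) value=7
Op 6: inc R2 by 2 -> R2=(0,0,5) value=5
Op 7: inc R0 by 3 -> R0=(3,0,3) value=6
Op 8: merge R1<->R2 -> R1=(0,7,5) R2=(0,7,5)
Op 9: merge R2<->R1 -> R2=(0,7,5) R1=(0,7,5)
Op 10: merge R1<->R0 -> R1=(3,7,5) R0=(3,7,5)
Op 11: merge R2<->R1 -> R2=(3,7,5) R1=(3,7,5)
Op 12: inc R0 by 1 -> R0=(4,7,5) value=16

Answer: 4 7 5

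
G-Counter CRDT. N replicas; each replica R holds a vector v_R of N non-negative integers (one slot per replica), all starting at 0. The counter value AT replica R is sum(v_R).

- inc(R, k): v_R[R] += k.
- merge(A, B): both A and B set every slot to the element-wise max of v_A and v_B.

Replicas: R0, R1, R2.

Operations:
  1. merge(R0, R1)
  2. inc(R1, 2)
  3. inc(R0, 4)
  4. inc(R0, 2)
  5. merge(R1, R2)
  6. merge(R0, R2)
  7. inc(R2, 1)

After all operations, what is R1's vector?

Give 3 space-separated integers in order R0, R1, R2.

Op 1: merge R0<->R1 -> R0=(0,0,0) R1=(0,0,0)
Op 2: inc R1 by 2 -> R1=(0,2,0) value=2
Op 3: inc R0 by 4 -> R0=(4,0,0) value=4
Op 4: inc R0 by 2 -> R0=(6,0,0) value=6
Op 5: merge R1<->R2 -> R1=(0,2,0) R2=(0,2,0)
Op 6: merge R0<->R2 -> R0=(6,2,0) R2=(6,2,0)
Op 7: inc R2 by 1 -> R2=(6,2,1) value=9

Answer: 0 2 0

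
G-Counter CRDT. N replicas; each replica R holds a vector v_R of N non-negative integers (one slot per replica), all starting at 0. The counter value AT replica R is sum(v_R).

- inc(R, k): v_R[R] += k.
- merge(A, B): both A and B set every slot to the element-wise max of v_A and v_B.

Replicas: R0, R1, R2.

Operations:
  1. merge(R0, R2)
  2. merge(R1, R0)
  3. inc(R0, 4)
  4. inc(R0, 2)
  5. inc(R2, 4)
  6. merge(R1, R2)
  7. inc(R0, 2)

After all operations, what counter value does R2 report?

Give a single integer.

Op 1: merge R0<->R2 -> R0=(0,0,0) R2=(0,0,0)
Op 2: merge R1<->R0 -> R1=(0,0,0) R0=(0,0,0)
Op 3: inc R0 by 4 -> R0=(4,0,0) value=4
Op 4: inc R0 by 2 -> R0=(6,0,0) value=6
Op 5: inc R2 by 4 -> R2=(0,0,4) value=4
Op 6: merge R1<->R2 -> R1=(0,0,4) R2=(0,0,4)
Op 7: inc R0 by 2 -> R0=(8,0,0) value=8

Answer: 4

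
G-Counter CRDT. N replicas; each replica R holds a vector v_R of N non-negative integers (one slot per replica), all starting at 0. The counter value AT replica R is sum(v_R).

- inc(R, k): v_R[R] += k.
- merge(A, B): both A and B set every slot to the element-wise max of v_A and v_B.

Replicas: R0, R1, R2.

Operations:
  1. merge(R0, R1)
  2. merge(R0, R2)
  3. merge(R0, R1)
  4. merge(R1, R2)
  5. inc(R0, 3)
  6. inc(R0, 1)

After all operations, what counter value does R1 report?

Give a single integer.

Answer: 0

Derivation:
Op 1: merge R0<->R1 -> R0=(0,0,0) R1=(0,0,0)
Op 2: merge R0<->R2 -> R0=(0,0,0) R2=(0,0,0)
Op 3: merge R0<->R1 -> R0=(0,0,0) R1=(0,0,0)
Op 4: merge R1<->R2 -> R1=(0,0,0) R2=(0,0,0)
Op 5: inc R0 by 3 -> R0=(3,0,0) value=3
Op 6: inc R0 by 1 -> R0=(4,0,0) value=4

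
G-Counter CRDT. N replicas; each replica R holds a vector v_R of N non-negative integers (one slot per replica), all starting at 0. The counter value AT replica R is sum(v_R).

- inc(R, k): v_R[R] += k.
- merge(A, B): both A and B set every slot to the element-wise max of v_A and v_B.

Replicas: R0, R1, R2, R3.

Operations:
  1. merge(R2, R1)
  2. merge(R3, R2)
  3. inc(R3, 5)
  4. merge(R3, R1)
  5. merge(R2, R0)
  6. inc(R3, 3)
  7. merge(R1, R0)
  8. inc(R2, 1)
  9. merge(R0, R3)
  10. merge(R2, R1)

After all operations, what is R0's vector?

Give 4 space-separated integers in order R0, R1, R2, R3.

Op 1: merge R2<->R1 -> R2=(0,0,0,0) R1=(0,0,0,0)
Op 2: merge R3<->R2 -> R3=(0,0,0,0) R2=(0,0,0,0)
Op 3: inc R3 by 5 -> R3=(0,0,0,5) value=5
Op 4: merge R3<->R1 -> R3=(0,0,0,5) R1=(0,0,0,5)
Op 5: merge R2<->R0 -> R2=(0,0,0,0) R0=(0,0,0,0)
Op 6: inc R3 by 3 -> R3=(0,0,0,8) value=8
Op 7: merge R1<->R0 -> R1=(0,0,0,5) R0=(0,0,0,5)
Op 8: inc R2 by 1 -> R2=(0,0,1,0) value=1
Op 9: merge R0<->R3 -> R0=(0,0,0,8) R3=(0,0,0,8)
Op 10: merge R2<->R1 -> R2=(0,0,1,5) R1=(0,0,1,5)

Answer: 0 0 0 8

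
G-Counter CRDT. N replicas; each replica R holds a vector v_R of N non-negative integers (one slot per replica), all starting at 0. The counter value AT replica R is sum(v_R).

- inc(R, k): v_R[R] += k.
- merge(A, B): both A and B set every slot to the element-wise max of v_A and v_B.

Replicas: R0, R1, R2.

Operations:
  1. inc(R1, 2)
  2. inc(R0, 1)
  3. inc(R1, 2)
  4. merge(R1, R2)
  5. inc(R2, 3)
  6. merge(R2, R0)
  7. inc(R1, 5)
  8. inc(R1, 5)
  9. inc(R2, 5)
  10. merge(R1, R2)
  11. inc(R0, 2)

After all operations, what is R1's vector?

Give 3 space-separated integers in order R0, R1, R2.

Answer: 1 14 8

Derivation:
Op 1: inc R1 by 2 -> R1=(0,2,0) value=2
Op 2: inc R0 by 1 -> R0=(1,0,0) value=1
Op 3: inc R1 by 2 -> R1=(0,4,0) value=4
Op 4: merge R1<->R2 -> R1=(0,4,0) R2=(0,4,0)
Op 5: inc R2 by 3 -> R2=(0,4,3) value=7
Op 6: merge R2<->R0 -> R2=(1,4,3) R0=(1,4,3)
Op 7: inc R1 by 5 -> R1=(0,9,0) value=9
Op 8: inc R1 by 5 -> R1=(0,14,0) value=14
Op 9: inc R2 by 5 -> R2=(1,4,8) value=13
Op 10: merge R1<->R2 -> R1=(1,14,8) R2=(1,14,8)
Op 11: inc R0 by 2 -> R0=(3,4,3) value=10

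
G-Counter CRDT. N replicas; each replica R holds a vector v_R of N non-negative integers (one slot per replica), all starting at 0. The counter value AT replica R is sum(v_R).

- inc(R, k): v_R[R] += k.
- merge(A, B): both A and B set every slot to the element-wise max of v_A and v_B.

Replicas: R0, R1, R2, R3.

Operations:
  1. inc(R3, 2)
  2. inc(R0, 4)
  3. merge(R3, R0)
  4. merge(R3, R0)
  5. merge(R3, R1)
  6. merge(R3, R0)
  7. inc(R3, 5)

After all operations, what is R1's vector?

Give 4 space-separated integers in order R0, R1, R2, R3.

Answer: 4 0 0 2

Derivation:
Op 1: inc R3 by 2 -> R3=(0,0,0,2) value=2
Op 2: inc R0 by 4 -> R0=(4,0,0,0) value=4
Op 3: merge R3<->R0 -> R3=(4,0,0,2) R0=(4,0,0,2)
Op 4: merge R3<->R0 -> R3=(4,0,0,2) R0=(4,0,0,2)
Op 5: merge R3<->R1 -> R3=(4,0,0,2) R1=(4,0,0,2)
Op 6: merge R3<->R0 -> R3=(4,0,0,2) R0=(4,0,0,2)
Op 7: inc R3 by 5 -> R3=(4,0,0,7) value=11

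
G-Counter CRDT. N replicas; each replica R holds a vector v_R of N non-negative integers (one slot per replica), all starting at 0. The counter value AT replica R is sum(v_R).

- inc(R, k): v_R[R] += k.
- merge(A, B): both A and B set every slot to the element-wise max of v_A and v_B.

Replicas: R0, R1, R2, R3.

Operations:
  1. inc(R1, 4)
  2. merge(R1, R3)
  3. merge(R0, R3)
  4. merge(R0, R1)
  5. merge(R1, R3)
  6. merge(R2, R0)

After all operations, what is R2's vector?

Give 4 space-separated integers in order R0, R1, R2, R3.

Op 1: inc R1 by 4 -> R1=(0,4,0,0) value=4
Op 2: merge R1<->R3 -> R1=(0,4,0,0) R3=(0,4,0,0)
Op 3: merge R0<->R3 -> R0=(0,4,0,0) R3=(0,4,0,0)
Op 4: merge R0<->R1 -> R0=(0,4,0,0) R1=(0,4,0,0)
Op 5: merge R1<->R3 -> R1=(0,4,0,0) R3=(0,4,0,0)
Op 6: merge R2<->R0 -> R2=(0,4,0,0) R0=(0,4,0,0)

Answer: 0 4 0 0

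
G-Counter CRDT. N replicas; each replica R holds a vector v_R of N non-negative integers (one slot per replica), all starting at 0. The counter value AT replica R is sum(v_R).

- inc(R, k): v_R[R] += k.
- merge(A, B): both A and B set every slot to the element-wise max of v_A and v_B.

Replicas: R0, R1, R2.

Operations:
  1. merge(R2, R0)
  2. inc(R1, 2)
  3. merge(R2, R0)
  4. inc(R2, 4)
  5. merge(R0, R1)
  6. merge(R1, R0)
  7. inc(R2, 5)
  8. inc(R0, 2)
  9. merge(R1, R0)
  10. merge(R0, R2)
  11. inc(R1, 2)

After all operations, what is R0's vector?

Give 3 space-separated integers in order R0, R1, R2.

Op 1: merge R2<->R0 -> R2=(0,0,0) R0=(0,0,0)
Op 2: inc R1 by 2 -> R1=(0,2,0) value=2
Op 3: merge R2<->R0 -> R2=(0,0,0) R0=(0,0,0)
Op 4: inc R2 by 4 -> R2=(0,0,4) value=4
Op 5: merge R0<->R1 -> R0=(0,2,0) R1=(0,2,0)
Op 6: merge R1<->R0 -> R1=(0,2,0) R0=(0,2,0)
Op 7: inc R2 by 5 -> R2=(0,0,9) value=9
Op 8: inc R0 by 2 -> R0=(2,2,0) value=4
Op 9: merge R1<->R0 -> R1=(2,2,0) R0=(2,2,0)
Op 10: merge R0<->R2 -> R0=(2,2,9) R2=(2,2,9)
Op 11: inc R1 by 2 -> R1=(2,4,0) value=6

Answer: 2 2 9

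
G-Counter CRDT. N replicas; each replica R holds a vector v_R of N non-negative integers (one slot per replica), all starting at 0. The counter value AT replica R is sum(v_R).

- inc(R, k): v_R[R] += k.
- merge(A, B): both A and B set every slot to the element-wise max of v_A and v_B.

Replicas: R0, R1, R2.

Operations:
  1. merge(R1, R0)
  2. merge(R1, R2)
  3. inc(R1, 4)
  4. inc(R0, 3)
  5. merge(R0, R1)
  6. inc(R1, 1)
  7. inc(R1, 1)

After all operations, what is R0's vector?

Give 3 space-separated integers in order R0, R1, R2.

Answer: 3 4 0

Derivation:
Op 1: merge R1<->R0 -> R1=(0,0,0) R0=(0,0,0)
Op 2: merge R1<->R2 -> R1=(0,0,0) R2=(0,0,0)
Op 3: inc R1 by 4 -> R1=(0,4,0) value=4
Op 4: inc R0 by 3 -> R0=(3,0,0) value=3
Op 5: merge R0<->R1 -> R0=(3,4,0) R1=(3,4,0)
Op 6: inc R1 by 1 -> R1=(3,5,0) value=8
Op 7: inc R1 by 1 -> R1=(3,6,0) value=9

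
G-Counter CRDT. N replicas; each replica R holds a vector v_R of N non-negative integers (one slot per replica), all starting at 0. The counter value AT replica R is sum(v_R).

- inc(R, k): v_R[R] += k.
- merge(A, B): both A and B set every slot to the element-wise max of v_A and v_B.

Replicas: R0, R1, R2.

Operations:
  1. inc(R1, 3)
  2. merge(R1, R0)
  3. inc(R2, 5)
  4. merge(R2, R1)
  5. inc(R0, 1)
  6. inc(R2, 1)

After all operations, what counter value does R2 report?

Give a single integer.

Answer: 9

Derivation:
Op 1: inc R1 by 3 -> R1=(0,3,0) value=3
Op 2: merge R1<->R0 -> R1=(0,3,0) R0=(0,3,0)
Op 3: inc R2 by 5 -> R2=(0,0,5) value=5
Op 4: merge R2<->R1 -> R2=(0,3,5) R1=(0,3,5)
Op 5: inc R0 by 1 -> R0=(1,3,0) value=4
Op 6: inc R2 by 1 -> R2=(0,3,6) value=9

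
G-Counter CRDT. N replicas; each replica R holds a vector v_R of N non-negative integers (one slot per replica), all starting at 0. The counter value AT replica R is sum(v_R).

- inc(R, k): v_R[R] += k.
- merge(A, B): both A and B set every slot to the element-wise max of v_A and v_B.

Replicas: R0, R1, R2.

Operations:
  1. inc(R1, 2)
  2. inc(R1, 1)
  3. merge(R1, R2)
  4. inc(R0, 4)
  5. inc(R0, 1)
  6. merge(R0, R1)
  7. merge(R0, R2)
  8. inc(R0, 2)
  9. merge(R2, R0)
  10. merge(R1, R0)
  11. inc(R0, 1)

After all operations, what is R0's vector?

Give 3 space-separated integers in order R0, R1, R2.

Answer: 8 3 0

Derivation:
Op 1: inc R1 by 2 -> R1=(0,2,0) value=2
Op 2: inc R1 by 1 -> R1=(0,3,0) value=3
Op 3: merge R1<->R2 -> R1=(0,3,0) R2=(0,3,0)
Op 4: inc R0 by 4 -> R0=(4,0,0) value=4
Op 5: inc R0 by 1 -> R0=(5,0,0) value=5
Op 6: merge R0<->R1 -> R0=(5,3,0) R1=(5,3,0)
Op 7: merge R0<->R2 -> R0=(5,3,0) R2=(5,3,0)
Op 8: inc R0 by 2 -> R0=(7,3,0) value=10
Op 9: merge R2<->R0 -> R2=(7,3,0) R0=(7,3,0)
Op 10: merge R1<->R0 -> R1=(7,3,0) R0=(7,3,0)
Op 11: inc R0 by 1 -> R0=(8,3,0) value=11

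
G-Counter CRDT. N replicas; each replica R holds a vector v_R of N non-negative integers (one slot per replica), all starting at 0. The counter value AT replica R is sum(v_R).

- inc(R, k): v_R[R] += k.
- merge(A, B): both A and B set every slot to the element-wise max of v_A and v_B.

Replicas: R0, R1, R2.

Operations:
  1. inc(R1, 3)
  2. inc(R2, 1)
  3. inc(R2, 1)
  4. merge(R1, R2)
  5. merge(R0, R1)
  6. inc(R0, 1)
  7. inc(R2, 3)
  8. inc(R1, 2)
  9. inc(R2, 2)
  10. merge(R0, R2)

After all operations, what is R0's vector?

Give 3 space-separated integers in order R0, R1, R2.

Answer: 1 3 7

Derivation:
Op 1: inc R1 by 3 -> R1=(0,3,0) value=3
Op 2: inc R2 by 1 -> R2=(0,0,1) value=1
Op 3: inc R2 by 1 -> R2=(0,0,2) value=2
Op 4: merge R1<->R2 -> R1=(0,3,2) R2=(0,3,2)
Op 5: merge R0<->R1 -> R0=(0,3,2) R1=(0,3,2)
Op 6: inc R0 by 1 -> R0=(1,3,2) value=6
Op 7: inc R2 by 3 -> R2=(0,3,5) value=8
Op 8: inc R1 by 2 -> R1=(0,5,2) value=7
Op 9: inc R2 by 2 -> R2=(0,3,7) value=10
Op 10: merge R0<->R2 -> R0=(1,3,7) R2=(1,3,7)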